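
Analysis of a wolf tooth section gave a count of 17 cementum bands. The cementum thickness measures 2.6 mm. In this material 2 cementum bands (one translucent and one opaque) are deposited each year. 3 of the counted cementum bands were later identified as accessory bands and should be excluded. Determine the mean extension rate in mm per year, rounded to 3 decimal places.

True cementum band count = 17 − 3 = 14.
Dividing by 2 cementum bands per year: 14 / 2 = 7 years.
Mean rate = 2.6 mm / 7 years ≈ 0.371 mm per year.

0.371 mm per year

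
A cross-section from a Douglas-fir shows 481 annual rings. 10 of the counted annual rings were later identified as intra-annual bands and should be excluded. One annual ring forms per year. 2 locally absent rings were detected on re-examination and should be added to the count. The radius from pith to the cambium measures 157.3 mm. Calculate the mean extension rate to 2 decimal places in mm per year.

0.33 mm per year

Correcting the raw count gives 481 − 10 + 2 = 473 true annual rings.
157.3 mm over 473 years gives 157.3 / 473 ≈ 0.33 mm per year.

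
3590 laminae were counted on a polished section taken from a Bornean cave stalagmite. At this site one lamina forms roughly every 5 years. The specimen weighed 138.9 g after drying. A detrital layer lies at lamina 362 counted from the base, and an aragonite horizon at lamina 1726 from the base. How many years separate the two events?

6820 years

The two markers are separated by 1726 − 362 = 1364 laminae.
1364 laminae at 5 years each span 1364 × 5 = 6820 years.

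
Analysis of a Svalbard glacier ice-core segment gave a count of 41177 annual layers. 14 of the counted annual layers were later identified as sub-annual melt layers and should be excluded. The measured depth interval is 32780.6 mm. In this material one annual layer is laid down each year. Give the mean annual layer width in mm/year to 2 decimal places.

Correcting the raw count gives 41177 − 14 = 41163 true annual layers.
Extension rate ≈ 32780.6 / 41163 = 0.80 mm/year.

0.80 mm/year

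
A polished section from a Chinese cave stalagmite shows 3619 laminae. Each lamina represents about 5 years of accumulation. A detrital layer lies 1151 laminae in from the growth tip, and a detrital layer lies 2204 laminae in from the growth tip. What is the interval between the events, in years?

2204 − 1151 = 1053 laminae lie between the two events.
Multiplying by 5 years per lamina: 1053 × 5 = 5265 years.

5265 years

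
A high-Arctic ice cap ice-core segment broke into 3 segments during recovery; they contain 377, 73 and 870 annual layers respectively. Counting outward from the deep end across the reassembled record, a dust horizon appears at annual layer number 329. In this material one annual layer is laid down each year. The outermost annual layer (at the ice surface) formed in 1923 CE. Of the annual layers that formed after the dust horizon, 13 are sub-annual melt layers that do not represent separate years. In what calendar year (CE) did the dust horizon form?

Total annual layers = 377 + 73 + 870 = 1320.
1320 − 329 = 991 annual layers lie beyond the dust horizon toward the ice surface.
Removing the 13 false annual layers leaves 991 − 13 = 978 true annual layers beyond the dust horizon.
Counting back 978 years from 1923 CE places the dust horizon in 1923 − 978 = 945 CE.

945 CE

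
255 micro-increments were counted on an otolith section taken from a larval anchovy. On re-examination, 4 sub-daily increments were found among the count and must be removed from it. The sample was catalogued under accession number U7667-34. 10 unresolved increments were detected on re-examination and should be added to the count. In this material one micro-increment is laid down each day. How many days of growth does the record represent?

261 days

Adjusted count: 255 − 4 + 10 = 261 micro-increments.
One micro-increment per day makes the duration 261 days.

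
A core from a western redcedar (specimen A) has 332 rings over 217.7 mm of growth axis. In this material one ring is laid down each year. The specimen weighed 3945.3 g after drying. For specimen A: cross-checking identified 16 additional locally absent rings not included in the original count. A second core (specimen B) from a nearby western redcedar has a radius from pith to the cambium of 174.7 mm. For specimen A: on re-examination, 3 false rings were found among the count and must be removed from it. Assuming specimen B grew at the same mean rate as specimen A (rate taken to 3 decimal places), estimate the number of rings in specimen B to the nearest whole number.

277 rings

Specimen A: true ring count = 332 − 3 + 16 = 345.
A: 217.7 mm over 345 years gives 217.7 / 345 ≈ 0.631 mm/yr.
For B, 174.7 / 0.631 = 276.86 years ≈ 277 rings.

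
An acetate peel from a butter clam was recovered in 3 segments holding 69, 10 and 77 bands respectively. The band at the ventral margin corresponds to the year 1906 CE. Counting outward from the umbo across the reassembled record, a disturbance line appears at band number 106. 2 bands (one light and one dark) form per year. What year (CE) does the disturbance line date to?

Total bands = 69 + 10 + 77 = 156.
The disturbance line sits at band 106 from the umbo, so 156 − 106 = 50 bands formed after it.
With 2 bands per year, 50 / 2 = 25 years.
Counting back 25 years from 1906 CE places the disturbance line in 1906 − 25 = 1881 CE.

1881 CE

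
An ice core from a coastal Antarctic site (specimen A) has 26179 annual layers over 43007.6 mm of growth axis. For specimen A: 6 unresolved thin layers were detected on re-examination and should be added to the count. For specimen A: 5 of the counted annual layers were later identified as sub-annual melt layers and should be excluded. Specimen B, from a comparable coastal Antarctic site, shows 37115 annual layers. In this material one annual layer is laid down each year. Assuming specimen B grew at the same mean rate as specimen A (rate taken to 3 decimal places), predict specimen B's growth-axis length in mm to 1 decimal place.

Specimen A: correcting the raw count gives 26179 − 5 + 6 = 26180 true annual layers.
A: Extension rate ≈ 43007.6 / 26180 = 1.643 mm/yr.
For B, 1.643 mm/year × 37115 years = 60979.9 mm.

60979.9 mm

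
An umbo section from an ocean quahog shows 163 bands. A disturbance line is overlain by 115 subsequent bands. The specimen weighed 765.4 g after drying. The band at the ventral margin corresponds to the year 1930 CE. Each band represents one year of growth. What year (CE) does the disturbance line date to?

115 bands formed after the disturbance line.
Counting back 115 years from 1930 CE places the disturbance line in 1930 − 115 = 1815 CE.

1815 CE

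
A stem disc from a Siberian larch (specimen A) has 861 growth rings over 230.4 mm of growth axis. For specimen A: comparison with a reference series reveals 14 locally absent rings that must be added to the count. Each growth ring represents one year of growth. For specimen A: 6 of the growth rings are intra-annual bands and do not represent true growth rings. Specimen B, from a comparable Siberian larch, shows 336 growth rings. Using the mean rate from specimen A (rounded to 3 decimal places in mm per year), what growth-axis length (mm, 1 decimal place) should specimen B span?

89.0 mm

Specimen A: after corrections the count is 861 − 6 + 14 = 869 growth rings.
A: Extension rate ≈ 230.4 / 869 = 0.265 mm/yr.
For B, 0.265 mm/year × 336 years = 89.0 mm.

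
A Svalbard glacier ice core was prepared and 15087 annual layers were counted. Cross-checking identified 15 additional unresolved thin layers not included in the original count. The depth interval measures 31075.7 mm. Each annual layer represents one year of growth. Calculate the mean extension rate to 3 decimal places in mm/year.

Adjusted count: 15087 + 15 = 15102 annual layers.
31075.7 mm over 15102 years gives 31075.7 / 15102 ≈ 2.058 mm/year.

2.058 mm/year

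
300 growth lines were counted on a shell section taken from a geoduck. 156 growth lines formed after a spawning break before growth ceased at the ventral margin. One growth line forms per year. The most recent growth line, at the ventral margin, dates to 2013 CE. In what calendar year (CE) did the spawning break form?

1857 CE

156 growth lines post-date the spawning break.
Counting back 156 years from 2013 CE places the spawning break in 2013 − 156 = 1857 CE.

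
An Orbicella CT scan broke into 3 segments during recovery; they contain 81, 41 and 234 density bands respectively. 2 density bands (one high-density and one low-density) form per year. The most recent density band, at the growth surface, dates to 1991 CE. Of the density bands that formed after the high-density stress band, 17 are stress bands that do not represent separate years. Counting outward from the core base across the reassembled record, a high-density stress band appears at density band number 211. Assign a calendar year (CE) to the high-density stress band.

1927 CE

Total density bands = 81 + 41 + 234 = 356.
Between density band 211 and the growth surface there are 356 − 211 = 145 density bands.
145 − 17 false = 128 true density bands after the high-density stress band.
128 density bands at 2 per year is 128 / 2 = 64 years.
1991 − 64 = 1927 CE.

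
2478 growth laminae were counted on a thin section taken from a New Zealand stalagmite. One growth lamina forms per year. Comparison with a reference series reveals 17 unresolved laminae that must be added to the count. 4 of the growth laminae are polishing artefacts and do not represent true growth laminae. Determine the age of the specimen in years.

Correcting the raw count gives 2478 − 4 + 17 = 2491 true growth laminae.
One growth lamina per year makes the duration 2491 years.

2491 years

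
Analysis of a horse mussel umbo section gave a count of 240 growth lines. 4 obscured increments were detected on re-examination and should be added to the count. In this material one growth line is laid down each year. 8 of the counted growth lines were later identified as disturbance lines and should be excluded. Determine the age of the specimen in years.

After corrections the count is 240 − 8 + 4 = 236 growth lines.
With a one-to-one growth line periodicity this is 236 years.

236 yr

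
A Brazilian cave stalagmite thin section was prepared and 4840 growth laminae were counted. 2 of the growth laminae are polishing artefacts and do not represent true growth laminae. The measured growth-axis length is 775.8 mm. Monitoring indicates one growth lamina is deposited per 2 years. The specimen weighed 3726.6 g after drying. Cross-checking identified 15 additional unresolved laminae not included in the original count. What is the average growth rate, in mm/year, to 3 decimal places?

0.080 mm/year

True growth lamina count = 4840 − 2 + 15 = 4853.
Multiplying by 2 years per growth lamina: 4853 × 2 = 9706 years.
Extension rate ≈ 775.8 / 9706 = 0.080 mm/year.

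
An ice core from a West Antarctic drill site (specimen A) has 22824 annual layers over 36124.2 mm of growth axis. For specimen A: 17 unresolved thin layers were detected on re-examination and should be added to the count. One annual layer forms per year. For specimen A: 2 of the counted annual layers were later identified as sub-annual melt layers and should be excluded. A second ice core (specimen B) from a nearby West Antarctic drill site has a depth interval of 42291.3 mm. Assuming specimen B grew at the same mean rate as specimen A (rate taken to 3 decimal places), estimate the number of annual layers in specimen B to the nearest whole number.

Specimen A: after corrections the count is 22824 − 2 + 17 = 22839 annual layers.
A: Mean rate = 36124.2 mm / 22839 years ≈ 1.582 mm per year.
B spans 42291.3 / 1.582 = 26732.81 years ≈ 26733 annual layers.

26733 annual layers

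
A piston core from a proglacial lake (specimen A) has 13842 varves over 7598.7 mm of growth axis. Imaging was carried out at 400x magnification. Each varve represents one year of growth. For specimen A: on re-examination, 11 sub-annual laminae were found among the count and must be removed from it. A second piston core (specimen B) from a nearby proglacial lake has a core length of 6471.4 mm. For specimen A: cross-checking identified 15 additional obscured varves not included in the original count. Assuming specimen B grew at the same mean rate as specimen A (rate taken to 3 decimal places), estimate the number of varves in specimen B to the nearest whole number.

Specimen A: after corrections the count is 13842 − 11 + 15 = 13846 varves.
A: Mean rate = 7598.7 mm / 13846 years ≈ 0.549 mm/yr.
Specimen B: 6471.4 mm / 0.549 mm per year = 11787.61 years ≈ 11788 varves.

11788 varves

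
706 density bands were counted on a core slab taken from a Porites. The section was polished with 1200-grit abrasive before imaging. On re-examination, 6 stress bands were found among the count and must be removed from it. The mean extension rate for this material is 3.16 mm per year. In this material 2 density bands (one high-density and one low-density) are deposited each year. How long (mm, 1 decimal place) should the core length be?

Correcting the raw count gives 706 − 6 = 700 true density bands.
With 2 density bands per year, 700 / 2 = 350 years.
350 years at 3.16 mm/year gives 3.16 × 350 = 1106.0 mm.

1106.0 mm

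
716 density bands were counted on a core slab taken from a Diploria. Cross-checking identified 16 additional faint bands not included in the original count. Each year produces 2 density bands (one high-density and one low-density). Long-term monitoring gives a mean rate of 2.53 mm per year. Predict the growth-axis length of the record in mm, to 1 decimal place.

926.0 mm

True density band count = 716 + 16 = 732.
732 density bands at 2 per year is 732 / 2 = 366 years.
Length ≈ 2.53 × 366 = 926.0 mm.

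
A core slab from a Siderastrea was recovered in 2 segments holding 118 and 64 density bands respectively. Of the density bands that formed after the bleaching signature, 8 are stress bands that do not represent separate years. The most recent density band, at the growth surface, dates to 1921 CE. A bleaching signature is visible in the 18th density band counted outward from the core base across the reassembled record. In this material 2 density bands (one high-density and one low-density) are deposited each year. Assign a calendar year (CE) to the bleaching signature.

1843 CE

Total density bands = 118 + 64 = 182.
182 − 18 = 164 density bands lie beyond the bleaching signature toward the growth surface.
164 − 8 false = 156 true density bands after the bleaching signature.
With 2 density bands per year, 156 / 2 = 78 years.
1921 − 78 = 1843 CE.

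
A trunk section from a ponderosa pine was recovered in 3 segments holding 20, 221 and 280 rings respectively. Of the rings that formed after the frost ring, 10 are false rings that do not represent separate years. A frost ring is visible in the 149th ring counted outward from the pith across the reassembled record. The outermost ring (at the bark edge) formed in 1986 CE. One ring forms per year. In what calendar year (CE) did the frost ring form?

1624 CE

Total rings = 20 + 221 + 280 = 521.
The frost ring sits at ring 149 from the pith, so 521 − 149 = 372 rings formed after it.
Removing the 10 false rings leaves 372 − 10 = 362 true rings beyond the frost ring.
1986 − 362 = 1624 CE.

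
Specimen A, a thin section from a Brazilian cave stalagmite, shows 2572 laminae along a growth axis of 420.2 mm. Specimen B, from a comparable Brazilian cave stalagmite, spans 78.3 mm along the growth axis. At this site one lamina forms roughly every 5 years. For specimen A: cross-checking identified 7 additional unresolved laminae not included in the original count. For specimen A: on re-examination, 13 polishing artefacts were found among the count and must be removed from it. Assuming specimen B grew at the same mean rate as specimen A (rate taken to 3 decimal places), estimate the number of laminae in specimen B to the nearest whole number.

Specimen A: correcting the raw count gives 2572 − 13 + 7 = 2566 true laminae.
Specimen A: multiplying by 5 years per lamina: 2566 × 5 = 12830 years.
A: 420.2 mm over 12830 years gives 420.2 / 12830 ≈ 0.033 mm per year.
For B, 78.3 / 0.033 = 2372.73 years; at 5 years per lamina that is 2372.73 / 5 ≈ 475 laminae.

475 laminae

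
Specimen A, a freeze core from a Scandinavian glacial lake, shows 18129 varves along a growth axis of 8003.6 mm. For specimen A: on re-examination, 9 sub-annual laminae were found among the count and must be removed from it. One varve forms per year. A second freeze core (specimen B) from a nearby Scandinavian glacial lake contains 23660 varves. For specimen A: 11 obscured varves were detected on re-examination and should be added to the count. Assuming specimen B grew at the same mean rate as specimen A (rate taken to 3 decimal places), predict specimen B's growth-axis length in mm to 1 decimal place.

10434.1 mm

Specimen A: after corrections the count is 18129 − 9 + 11 = 18131 varves.
A: Extension rate ≈ 8003.6 / 18131 = 0.441 mm/yr.
B's length ≈ 0.441 × 23660 = 10434.1 mm.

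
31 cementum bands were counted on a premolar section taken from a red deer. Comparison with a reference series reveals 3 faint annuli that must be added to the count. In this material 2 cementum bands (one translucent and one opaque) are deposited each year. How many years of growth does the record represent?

True cementum band count = 31 + 3 = 34.
Dividing by 2 cementum bands per year: 34 / 2 = 17 years.

17 years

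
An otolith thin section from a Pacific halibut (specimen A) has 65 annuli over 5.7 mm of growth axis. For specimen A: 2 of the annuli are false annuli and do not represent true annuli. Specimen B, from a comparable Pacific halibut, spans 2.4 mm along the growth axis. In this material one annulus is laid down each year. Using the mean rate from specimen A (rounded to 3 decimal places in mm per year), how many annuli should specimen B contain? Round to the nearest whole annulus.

Specimen A: true annulus count = 65 − 2 = 63.
A: Extension rate ≈ 5.7 / 63 = 0.090 mm/yr.
For B, 2.4 / 0.090 = 26.67 years ≈ 27 annuli.

27 annuli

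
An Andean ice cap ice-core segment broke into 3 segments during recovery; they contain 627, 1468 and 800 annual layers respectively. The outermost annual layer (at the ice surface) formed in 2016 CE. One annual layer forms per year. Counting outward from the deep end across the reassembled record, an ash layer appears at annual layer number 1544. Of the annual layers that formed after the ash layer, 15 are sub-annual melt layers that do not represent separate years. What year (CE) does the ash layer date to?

Total annual layers = 627 + 1468 + 800 = 2895.
2895 − 1544 = 1351 annual layers lie beyond the ash layer toward the ice surface.
1351 − 15 false = 1336 true annual layers after the ash layer.
Counting back 1336 years from 2016 CE places the ash layer in 2016 − 1336 = 680 CE.

680 CE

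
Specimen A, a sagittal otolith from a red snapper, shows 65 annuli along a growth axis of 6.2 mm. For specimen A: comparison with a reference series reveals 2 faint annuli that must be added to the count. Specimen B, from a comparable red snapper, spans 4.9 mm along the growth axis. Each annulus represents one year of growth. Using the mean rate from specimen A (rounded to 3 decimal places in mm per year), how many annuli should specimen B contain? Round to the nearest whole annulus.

53 annuli

Specimen A: adjusted count: 65 + 2 = 67 annuli.
A: Extension rate ≈ 6.2 / 67 = 0.093 mm/yr.
B spans 4.9 / 0.093 = 52.69 years ≈ 53 annuli.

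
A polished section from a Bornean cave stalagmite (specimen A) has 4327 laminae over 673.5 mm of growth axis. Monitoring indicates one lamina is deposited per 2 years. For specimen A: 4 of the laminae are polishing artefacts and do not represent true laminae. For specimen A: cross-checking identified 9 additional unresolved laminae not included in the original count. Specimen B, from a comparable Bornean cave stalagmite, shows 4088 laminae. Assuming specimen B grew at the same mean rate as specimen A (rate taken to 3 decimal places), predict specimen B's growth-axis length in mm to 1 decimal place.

637.7 mm

Specimen A: adjusted count: 4327 − 4 + 9 = 4332 laminae.
Specimen A: at 2 years per lamina, 4332 × 2 = 8664 years.
A: Extension rate ≈ 673.5 / 8664 = 0.078 mm/yr.
Specimen B: at 2 years per lamina, 4088 × 2 = 8176 years. For B, 0.078 mm/year × 8176 years = 637.7 mm.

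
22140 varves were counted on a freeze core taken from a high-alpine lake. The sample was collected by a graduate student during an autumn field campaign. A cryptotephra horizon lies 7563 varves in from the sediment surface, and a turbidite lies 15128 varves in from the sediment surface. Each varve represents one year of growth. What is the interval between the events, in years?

7565 years

The two markers are separated by 15128 − 7563 = 7565 varves.
One varve per year makes the interval 7565 years.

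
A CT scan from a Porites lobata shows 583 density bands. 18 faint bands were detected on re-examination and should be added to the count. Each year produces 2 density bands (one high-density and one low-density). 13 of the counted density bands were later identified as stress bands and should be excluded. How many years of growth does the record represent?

Adjusted count: 583 − 13 + 18 = 588 density bands.
With 2 density bands per year, 588 / 2 = 294 years.

294 yr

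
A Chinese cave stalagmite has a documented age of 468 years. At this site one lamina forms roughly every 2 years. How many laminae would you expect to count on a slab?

234 laminae

Expected laminae: 468 / 2 = 234.
So 234 laminae should be present.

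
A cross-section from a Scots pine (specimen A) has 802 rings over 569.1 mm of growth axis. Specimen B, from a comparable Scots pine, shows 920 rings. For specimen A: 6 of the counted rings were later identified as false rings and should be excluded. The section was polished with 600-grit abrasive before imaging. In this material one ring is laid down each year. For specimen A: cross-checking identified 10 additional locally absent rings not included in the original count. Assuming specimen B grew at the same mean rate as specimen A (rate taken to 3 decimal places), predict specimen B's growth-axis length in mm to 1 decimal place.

649.5 mm

Specimen A: adjusted count: 802 − 6 + 10 = 806 rings.
A: Mean rate = 569.1 mm / 806 years ≈ 0.706 mm per year.
Length of B = 0.706 × 920 = 649.5 mm.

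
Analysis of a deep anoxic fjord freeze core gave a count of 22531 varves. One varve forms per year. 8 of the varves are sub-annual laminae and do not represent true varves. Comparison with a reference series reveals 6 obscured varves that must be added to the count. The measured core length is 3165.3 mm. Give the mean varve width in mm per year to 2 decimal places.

Correcting the raw count gives 22531 − 8 + 6 = 22529 true varves.
Mean rate = 3165.3 mm / 22529 years ≈ 0.14 mm per year.

0.14 mm per year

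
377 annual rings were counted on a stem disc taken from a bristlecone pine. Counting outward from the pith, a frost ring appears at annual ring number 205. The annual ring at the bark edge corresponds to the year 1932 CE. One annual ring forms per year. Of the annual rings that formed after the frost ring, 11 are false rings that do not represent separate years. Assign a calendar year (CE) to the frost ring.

1771 CE

377 − 205 = 172 annual rings lie beyond the frost ring toward the bark edge.
Excluding 11 false annual rings: 172 − 11 = 161.
The annual ring at the bark edge is 1932 CE, so the frost ring dates to 1932 − 161 = 1771 CE.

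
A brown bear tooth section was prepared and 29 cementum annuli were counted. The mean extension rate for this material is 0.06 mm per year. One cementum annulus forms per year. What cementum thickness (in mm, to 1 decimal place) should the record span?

The record spans 29 years at 0.06 mm per year.
Length ≈ 0.06 × 29 = 1.7 mm.

1.7 mm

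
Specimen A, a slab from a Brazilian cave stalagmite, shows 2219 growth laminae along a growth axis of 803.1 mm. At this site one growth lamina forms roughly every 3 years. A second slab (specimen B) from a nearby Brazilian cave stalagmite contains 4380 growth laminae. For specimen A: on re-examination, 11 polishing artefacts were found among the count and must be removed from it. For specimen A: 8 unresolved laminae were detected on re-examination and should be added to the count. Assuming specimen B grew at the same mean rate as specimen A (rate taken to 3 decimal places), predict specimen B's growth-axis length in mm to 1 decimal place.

1589.9 mm

Specimen A: adjusted count: 2219 − 11 + 8 = 2216 growth laminae.
Specimen A: at 3 years per growth lamina, 2216 × 3 = 6648 years.
A: Mean rate = 803.1 mm / 6648 years ≈ 0.121 mm/year.
Specimen B: at 3 years per growth lamina, 4380 × 3 = 13140 years. For B, 0.121 mm/year × 13140 years = 1589.9 mm.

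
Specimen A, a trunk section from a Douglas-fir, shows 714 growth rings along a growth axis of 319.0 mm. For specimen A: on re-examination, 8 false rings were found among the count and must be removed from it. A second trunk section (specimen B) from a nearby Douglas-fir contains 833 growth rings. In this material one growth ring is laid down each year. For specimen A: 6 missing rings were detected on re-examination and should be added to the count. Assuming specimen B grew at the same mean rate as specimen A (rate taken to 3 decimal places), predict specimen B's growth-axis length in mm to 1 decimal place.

373.2 mm

Specimen A: true growth ring count = 714 − 8 + 6 = 712.
A: 319.0 mm over 712 years gives 319.0 / 712 ≈ 0.448 mm/yr.
For B, 0.448 mm/year × 833 years = 373.2 mm.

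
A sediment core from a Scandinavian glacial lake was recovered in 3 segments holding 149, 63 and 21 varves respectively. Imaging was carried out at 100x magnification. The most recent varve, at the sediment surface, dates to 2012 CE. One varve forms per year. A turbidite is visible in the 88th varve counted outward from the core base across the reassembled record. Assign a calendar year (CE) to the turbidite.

1867 CE

Total varves = 149 + 63 + 21 = 233.
233 − 88 = 145 varves lie beyond the turbidite toward the sediment surface.
Counting back 145 years from 2012 CE places the turbidite in 2012 − 145 = 1867 CE.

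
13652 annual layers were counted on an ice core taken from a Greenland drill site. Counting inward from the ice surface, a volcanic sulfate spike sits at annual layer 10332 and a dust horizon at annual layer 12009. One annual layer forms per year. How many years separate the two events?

1677 years

12009 − 10332 = 1677 annual layers lie between the two events.
That is 1677 years at one annual layer per year.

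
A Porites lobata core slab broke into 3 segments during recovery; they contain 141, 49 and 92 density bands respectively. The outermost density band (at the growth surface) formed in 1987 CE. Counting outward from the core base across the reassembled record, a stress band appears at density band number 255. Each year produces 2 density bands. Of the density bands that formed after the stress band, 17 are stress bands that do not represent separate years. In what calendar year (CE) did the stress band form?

Total density bands = 141 + 49 + 92 = 282.
Between density band 255 and the growth surface there are 282 − 255 = 27 density bands.
Excluding 17 false density bands: 27 − 17 = 10.
Dividing by 2 density bands per year: 10 / 2 = 5 years.
Counting back 5 years from 1987 CE places the stress band in 1987 − 5 = 1982 CE.

1982 CE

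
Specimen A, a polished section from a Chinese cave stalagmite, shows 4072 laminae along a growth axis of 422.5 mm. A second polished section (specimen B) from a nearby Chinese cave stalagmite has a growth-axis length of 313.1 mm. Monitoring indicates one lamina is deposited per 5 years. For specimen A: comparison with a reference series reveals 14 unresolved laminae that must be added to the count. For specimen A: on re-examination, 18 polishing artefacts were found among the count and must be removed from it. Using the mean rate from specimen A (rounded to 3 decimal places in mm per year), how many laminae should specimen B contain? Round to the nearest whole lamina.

2982 laminae

Specimen A: true lamina count = 4072 − 18 + 14 = 4068.
Specimen A: at 5 years per lamina, 4068 × 5 = 20340 years.
A: 422.5 mm over 20340 years gives 422.5 / 20340 ≈ 0.021 mm/year.
Specimen B: 313.1 mm / 0.021 mm per year = 14909.52 years; at 5 years per lamina that is 14909.52 / 5 ≈ 2982 laminae.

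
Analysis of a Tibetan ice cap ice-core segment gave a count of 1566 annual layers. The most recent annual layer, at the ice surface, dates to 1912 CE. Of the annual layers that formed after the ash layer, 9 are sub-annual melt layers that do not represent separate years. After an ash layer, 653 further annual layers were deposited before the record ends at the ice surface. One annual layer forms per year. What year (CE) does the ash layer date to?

653 annual layers post-date the ash layer.
653 − 9 false = 644 true annual layers after the ash layer.
Counting back 644 years from 1912 CE places the ash layer in 1912 − 644 = 1268 CE.

1268 CE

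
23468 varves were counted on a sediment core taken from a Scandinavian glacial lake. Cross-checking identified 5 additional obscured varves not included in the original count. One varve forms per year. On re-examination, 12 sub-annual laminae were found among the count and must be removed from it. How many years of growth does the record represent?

23461 years

True varve count = 23468 − 12 + 5 = 23461.
With a one-to-one varve periodicity this is 23461 years.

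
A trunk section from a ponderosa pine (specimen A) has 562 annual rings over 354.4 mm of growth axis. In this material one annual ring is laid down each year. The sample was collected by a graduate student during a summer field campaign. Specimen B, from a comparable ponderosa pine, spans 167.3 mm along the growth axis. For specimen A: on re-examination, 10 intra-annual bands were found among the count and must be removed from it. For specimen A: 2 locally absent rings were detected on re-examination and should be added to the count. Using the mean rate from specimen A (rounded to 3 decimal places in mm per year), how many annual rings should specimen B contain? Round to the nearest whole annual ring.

Specimen A: adjusted count: 562 − 10 + 2 = 554 annual rings.
A: Extension rate ≈ 354.4 / 554 = 0.640 mm/year.
For B, 167.3 / 0.640 = 261.41 years ≈ 261 annual rings.

261 annual rings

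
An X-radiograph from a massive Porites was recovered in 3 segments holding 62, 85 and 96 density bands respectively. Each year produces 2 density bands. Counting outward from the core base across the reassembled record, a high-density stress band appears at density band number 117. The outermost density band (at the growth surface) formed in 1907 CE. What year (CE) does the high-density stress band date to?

1844 CE

Total density bands = 62 + 85 + 96 = 243.
243 − 117 = 126 density bands lie beyond the high-density stress band toward the growth surface.
With 2 density bands per year, 126 / 2 = 63 years.
1907 − 63 = 1844 CE.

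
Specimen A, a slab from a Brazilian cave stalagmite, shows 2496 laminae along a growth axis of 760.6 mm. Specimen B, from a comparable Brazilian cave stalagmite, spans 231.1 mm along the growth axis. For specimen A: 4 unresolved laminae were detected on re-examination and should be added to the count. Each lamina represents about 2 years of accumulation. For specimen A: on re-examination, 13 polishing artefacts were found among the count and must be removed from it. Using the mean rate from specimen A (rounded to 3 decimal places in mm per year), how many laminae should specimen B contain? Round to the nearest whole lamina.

Specimen A: true lamina count = 2496 − 13 + 4 = 2487.
Specimen A: at 2 years per lamina, 2487 × 2 = 4974 years.
A: Mean rate = 760.6 mm / 4974 years ≈ 0.153 mm/yr.
For B, 231.1 / 0.153 = 1510.46 years; at 2 years per lamina that is 1510.46 / 2 ≈ 755 laminae.

755 laminae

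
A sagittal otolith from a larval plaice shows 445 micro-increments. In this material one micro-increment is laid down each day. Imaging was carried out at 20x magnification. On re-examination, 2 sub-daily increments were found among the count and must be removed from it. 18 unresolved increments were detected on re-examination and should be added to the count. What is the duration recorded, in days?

True micro-increment count = 445 − 2 + 18 = 461.
With a one-to-one micro-increment periodicity this is 461 days.

461 days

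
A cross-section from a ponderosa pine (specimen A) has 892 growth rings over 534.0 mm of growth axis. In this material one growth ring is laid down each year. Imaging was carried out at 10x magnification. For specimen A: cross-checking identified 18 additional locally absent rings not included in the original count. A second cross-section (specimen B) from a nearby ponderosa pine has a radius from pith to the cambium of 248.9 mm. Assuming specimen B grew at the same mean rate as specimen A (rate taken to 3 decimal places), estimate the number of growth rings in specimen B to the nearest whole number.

424 growth rings

Specimen A: after corrections the count is 892 + 18 = 910 growth rings.
A: Extension rate ≈ 534.0 / 910 = 0.587 mm per year.
For B, 248.9 / 0.587 = 424.02 years ≈ 424 growth rings.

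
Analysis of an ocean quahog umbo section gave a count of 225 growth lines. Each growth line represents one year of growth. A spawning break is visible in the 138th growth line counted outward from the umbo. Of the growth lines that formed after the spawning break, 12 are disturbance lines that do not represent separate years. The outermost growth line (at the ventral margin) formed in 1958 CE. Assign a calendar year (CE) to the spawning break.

The spawning break sits at growth line 138 from the umbo, so 225 − 138 = 87 growth lines formed after it.
87 − 12 false = 75 true growth lines after the spawning break.
1958 − 75 = 1883 CE.

1883 CE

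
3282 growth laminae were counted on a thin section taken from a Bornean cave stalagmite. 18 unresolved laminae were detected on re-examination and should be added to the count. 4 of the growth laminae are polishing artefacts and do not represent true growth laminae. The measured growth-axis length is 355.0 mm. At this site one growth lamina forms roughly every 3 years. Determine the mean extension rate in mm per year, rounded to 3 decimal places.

Correcting the raw count gives 3282 − 4 + 18 = 3296 true growth laminae.
3296 growth laminae at 3 years each span 3296 × 3 = 9888 years.
Extension rate ≈ 355.0 / 9888 = 0.036 mm per year.

0.036 mm per year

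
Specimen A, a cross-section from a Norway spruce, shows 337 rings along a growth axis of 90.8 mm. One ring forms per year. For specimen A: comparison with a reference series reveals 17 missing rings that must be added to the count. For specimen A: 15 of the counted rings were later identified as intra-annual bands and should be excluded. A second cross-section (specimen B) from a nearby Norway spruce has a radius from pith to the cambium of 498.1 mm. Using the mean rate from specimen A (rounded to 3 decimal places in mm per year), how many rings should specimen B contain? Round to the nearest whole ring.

1859 rings

Specimen A: after corrections the count is 337 − 15 + 17 = 339 rings.
A: Mean rate = 90.8 mm / 339 years ≈ 0.268 mm/yr.
For B, 498.1 / 0.268 = 1858.58 years ≈ 1859 rings.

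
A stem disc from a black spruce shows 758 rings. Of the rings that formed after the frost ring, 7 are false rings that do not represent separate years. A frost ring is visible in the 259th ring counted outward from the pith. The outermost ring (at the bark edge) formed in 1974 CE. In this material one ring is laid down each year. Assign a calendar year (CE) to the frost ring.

1482 CE

The frost ring sits at ring 259 from the pith, so 758 − 259 = 499 rings formed after it.
499 − 7 false = 492 true rings after the frost ring.
1974 − 492 = 1482 CE.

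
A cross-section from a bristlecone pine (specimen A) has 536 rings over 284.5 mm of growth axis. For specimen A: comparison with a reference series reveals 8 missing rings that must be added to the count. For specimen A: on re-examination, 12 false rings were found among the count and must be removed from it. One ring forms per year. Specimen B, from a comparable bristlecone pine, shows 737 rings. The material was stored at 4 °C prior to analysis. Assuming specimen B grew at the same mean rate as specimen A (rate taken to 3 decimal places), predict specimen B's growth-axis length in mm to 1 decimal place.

394.3 mm

Specimen A: true ring count = 536 − 12 + 8 = 532.
A: Mean rate = 284.5 mm / 532 years ≈ 0.535 mm/yr.
Length of B = 0.535 × 737 = 394.3 mm.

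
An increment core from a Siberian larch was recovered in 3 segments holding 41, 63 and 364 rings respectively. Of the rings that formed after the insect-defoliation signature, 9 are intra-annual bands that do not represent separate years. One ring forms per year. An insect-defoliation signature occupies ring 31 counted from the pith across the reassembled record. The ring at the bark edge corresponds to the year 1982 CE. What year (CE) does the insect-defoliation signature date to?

1554 CE

Total rings = 41 + 63 + 364 = 468.
The insect-defoliation signature sits at ring 31 from the pith, so 468 − 31 = 437 rings formed after it.
437 − 9 false = 428 true rings after the insect-defoliation signature.
1982 − 428 = 1554 CE.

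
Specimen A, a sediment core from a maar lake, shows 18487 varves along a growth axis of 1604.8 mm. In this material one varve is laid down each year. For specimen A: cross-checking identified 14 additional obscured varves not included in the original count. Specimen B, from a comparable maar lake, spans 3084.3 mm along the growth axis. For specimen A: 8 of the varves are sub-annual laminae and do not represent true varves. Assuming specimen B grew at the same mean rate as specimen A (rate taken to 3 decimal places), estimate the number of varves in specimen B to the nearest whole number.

Specimen A: correcting the raw count gives 18487 − 8 + 14 = 18493 true varves.
A: Mean rate = 1604.8 mm / 18493 years ≈ 0.087 mm per year.
For B, 3084.3 / 0.087 = 35451.72 years ≈ 35452 varves.

35452 varves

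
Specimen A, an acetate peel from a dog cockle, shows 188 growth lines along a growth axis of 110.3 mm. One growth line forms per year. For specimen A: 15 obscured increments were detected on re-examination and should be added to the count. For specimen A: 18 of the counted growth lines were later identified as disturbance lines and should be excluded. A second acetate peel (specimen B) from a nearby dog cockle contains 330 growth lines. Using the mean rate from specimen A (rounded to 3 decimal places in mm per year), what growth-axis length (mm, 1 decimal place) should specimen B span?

Specimen A: after corrections the count is 188 − 18 + 15 = 185 growth lines.
A: Mean rate = 110.3 mm / 185 years ≈ 0.596 mm per year.
For B, 0.596 mm/year × 330 years = 196.7 mm.

196.7 mm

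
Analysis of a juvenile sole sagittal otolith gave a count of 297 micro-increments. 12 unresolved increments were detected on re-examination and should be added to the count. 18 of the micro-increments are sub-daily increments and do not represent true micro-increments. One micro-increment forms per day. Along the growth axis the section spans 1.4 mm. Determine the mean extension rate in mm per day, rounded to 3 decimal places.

0.005 mm per day

True micro-increment count = 297 − 18 + 12 = 291.
Extension rate ≈ 1.4 / 291 = 0.005 mm per day.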